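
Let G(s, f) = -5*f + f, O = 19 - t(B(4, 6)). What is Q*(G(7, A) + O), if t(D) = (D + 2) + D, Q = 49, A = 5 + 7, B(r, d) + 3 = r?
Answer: -1617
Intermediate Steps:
B(r, d) = -3 + r
A = 12
t(D) = 2 + 2*D (t(D) = (2 + D) + D = 2 + 2*D)
O = 15 (O = 19 - (2 + 2*(-3 + 4)) = 19 - (2 + 2*1) = 19 - (2 + 2) = 19 - 1*4 = 19 - 4 = 15)
G(s, f) = -4*f
Q*(G(7, A) + O) = 49*(-4*12 + 15) = 49*(-48 + 15) = 49*(-33) = -1617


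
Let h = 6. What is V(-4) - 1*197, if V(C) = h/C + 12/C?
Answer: -403/2 ≈ -201.50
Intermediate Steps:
V(C) = 18/C (V(C) = 6/C + 12/C = 18/C)
V(-4) - 1*197 = 18/(-4) - 1*197 = 18*(-¼) - 197 = -9/2 - 197 = -403/2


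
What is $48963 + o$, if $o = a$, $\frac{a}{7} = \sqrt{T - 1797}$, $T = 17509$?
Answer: $48963 + 28 \sqrt{982} \approx 49840.0$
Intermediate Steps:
$a = 28 \sqrt{982}$ ($a = 7 \sqrt{17509 - 1797} = 7 \sqrt{15712} = 7 \cdot 4 \sqrt{982} = 28 \sqrt{982} \approx 877.43$)
$o = 28 \sqrt{982} \approx 877.43$
$48963 + o = 48963 + 28 \sqrt{982}$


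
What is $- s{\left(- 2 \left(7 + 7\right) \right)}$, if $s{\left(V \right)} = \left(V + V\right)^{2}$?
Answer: $-3136$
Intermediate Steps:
$s{\left(V \right)} = 4 V^{2}$ ($s{\left(V \right)} = \left(2 V\right)^{2} = 4 V^{2}$)
$- s{\left(- 2 \left(7 + 7\right) \right)} = - 4 \left(- 2 \left(7 + 7\right)\right)^{2} = - 4 \left(\left(-2\right) 14\right)^{2} = - 4 \left(-28\right)^{2} = - 4 \cdot 784 = \left(-1\right) 3136 = -3136$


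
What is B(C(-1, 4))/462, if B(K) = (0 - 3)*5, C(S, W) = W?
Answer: -5/154 ≈ -0.032468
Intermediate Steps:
B(K) = -15 (B(K) = -3*5 = -15)
B(C(-1, 4))/462 = -15/462 = -15*1/462 = -5/154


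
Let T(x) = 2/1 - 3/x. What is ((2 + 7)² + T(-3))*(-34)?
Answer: -2856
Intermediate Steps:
T(x) = 2 - 3/x (T(x) = 2*1 - 3/x = 2 - 3/x)
((2 + 7)² + T(-3))*(-34) = ((2 + 7)² + (2 - 3/(-3)))*(-34) = (9² + (2 - 3*(-⅓)))*(-34) = (81 + (2 + 1))*(-34) = (81 + 3)*(-34) = 84*(-34) = -2856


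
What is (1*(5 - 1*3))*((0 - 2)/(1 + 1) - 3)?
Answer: -8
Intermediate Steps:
(1*(5 - 1*3))*((0 - 2)/(1 + 1) - 3) = (1*(5 - 3))*(-2/2 - 3) = (1*2)*(-2*½ - 3) = 2*(-1 - 3) = 2*(-4) = -8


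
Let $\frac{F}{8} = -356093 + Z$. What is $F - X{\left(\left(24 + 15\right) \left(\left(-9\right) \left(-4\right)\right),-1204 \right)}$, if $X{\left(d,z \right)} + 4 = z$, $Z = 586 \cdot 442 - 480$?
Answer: $-779280$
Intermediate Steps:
$Z = 258532$ ($Z = 259012 - 480 = 258532$)
$X{\left(d,z \right)} = -4 + z$
$F = -780488$ ($F = 8 \left(-356093 + 258532\right) = 8 \left(-97561\right) = -780488$)
$F - X{\left(\left(24 + 15\right) \left(\left(-9\right) \left(-4\right)\right),-1204 \right)} = -780488 - \left(-4 - 1204\right) = -780488 - -1208 = -780488 + 1208 = -779280$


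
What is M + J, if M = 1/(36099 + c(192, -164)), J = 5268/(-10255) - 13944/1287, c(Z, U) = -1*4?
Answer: -360409225549/31759232505 ≈ -11.348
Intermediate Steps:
c(Z, U) = -4
J = -49925212/4399395 (J = 5268*(-1/10255) - 13944*1/1287 = -5268/10255 - 4648/429 = -49925212/4399395 ≈ -11.348)
M = 1/36095 (M = 1/(36099 - 4) = 1/36095 ≈ 2.7705e-5)
M + J = 1/36095 - 49925212/4399395 = -360409225549/31759232505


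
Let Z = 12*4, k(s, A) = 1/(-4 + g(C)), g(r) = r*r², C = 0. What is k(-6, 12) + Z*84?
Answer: 16127/4 ≈ 4031.8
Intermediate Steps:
g(r) = r³
k(s, A) = -¼ (k(s, A) = 1/(-4 + 0³) = 1/(-4 + 0) = 1/(-4) = -¼)
Z = 48
k(-6, 12) + Z*84 = -¼ + 48*84 = -¼ + 4032 = 16127/4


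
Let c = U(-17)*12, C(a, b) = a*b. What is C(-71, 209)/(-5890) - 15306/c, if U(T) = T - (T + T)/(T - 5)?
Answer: 4508779/63240 ≈ 71.296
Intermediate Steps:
U(T) = T - 2*T/(-5 + T)
c = -2448/11 (c = -17*(-7 - 17)/(-5 - 17)*12 = -17*(-24)/(-22)*12 = -17*(-1/22)*(-24)*12 = -204/11*12 = -2448/11 ≈ -222.55)
C(-71, 209)/(-5890) - 15306/c = -71*209/(-5890) - 15306/(-2448/11) = -14839*(-1/5890) - 15306*(-11/2448) = 781/310 + 28061/408 = 4508779/63240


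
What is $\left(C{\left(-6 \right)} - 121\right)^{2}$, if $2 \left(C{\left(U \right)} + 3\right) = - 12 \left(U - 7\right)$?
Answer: $2116$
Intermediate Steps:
$C{\left(U \right)} = 39 - 6 U$ ($C{\left(U \right)} = -3 + \frac{\left(-12\right) \left(U - 7\right)}{2} = -3 + \frac{\left(-12\right) \left(-7 + U\right)}{2} = -3 + \frac{84 - 12 U}{2} = -3 - \left(-42 + 6 U\right) = 39 - 6 U$)
$\left(C{\left(-6 \right)} - 121\right)^{2} = \left(\left(39 - -36\right) - 121\right)^{2} = \left(\left(39 + 36\right) - 121\right)^{2} = \left(75 - 121\right)^{2} = \left(-46\right)^{2} = 2116$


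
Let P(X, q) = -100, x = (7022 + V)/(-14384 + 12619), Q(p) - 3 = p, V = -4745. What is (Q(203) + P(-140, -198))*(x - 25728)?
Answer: -4813692882/1765 ≈ -2.7273e+6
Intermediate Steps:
Q(p) = 3 + p
x = -2277/1765 (x = (7022 - 4745)/(-14384 + 12619) = 2277/(-1765) = 2277*(-1/1765) = -2277/1765 ≈ -1.2901)
(Q(203) + P(-140, -198))*(x - 25728) = ((3 + 203) - 100)*(-2277/1765 - 25728) = (206 - 100)*(-45412197/1765) = 106*(-45412197/1765) = -4813692882/1765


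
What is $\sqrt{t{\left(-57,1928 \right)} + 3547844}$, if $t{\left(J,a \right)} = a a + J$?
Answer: $9 \sqrt{89691} \approx 2695.4$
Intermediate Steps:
$t{\left(J,a \right)} = J + a^{2}$ ($t{\left(J,a \right)} = a^{2} + J = J + a^{2}$)
$\sqrt{t{\left(-57,1928 \right)} + 3547844} = \sqrt{\left(-57 + 1928^{2}\right) + 3547844} = \sqrt{\left(-57 + 3717184\right) + 3547844} = \sqrt{3717127 + 3547844} = \sqrt{7264971} = 9 \sqrt{89691}$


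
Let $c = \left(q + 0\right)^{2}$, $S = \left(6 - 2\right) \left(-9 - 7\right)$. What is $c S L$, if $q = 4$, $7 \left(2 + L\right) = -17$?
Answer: $\frac{31744}{7} \approx 4534.9$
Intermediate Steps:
$L = - \frac{31}{7}$ ($L = -2 + \frac{1}{7} \left(-17\right) = -2 - \frac{17}{7} = - \frac{31}{7} \approx -4.4286$)
$S = -64$ ($S = 4 \left(-16\right) = -64$)
$c = 16$ ($c = \left(4 + 0\right)^{2} = 4^{2} = 16$)
$c S L = 16 \left(-64\right) \left(- \frac{31}{7}\right) = \left(-1024\right) \left(- \frac{31}{7}\right) = \frac{31744}{7}$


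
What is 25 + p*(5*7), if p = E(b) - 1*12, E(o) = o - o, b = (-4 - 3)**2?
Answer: -395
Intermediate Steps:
b = 49 (b = (-7)**2 = 49)
E(o) = 0
p = -12 (p = 0 - 1*12 = 0 - 12 = -12)
25 + p*(5*7) = 25 - 60*7 = 25 - 12*35 = 25 - 420 = -395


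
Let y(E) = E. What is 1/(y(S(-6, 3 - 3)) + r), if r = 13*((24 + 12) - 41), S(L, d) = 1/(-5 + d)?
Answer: -5/326 ≈ -0.015337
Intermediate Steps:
r = -65 (r = 13*(36 - 41) = 13*(-5) = -65)
1/(y(S(-6, 3 - 3)) + r) = 1/(1/(-5 + (3 - 3)) - 65) = 1/(1/(-5 + 0) - 65) = 1/(1/(-5) - 65) = 1/(-1/5 - 65) = 1/(-326/5) = -5/326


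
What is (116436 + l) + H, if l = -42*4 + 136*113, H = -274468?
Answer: -142832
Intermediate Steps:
l = 15200 (l = -168 + 15368 = 15200)
(116436 + l) + H = (116436 + 15200) - 274468 = 131636 - 274468 = -142832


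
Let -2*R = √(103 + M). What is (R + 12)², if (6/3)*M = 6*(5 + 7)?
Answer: (24 - √139)²/4 ≈ 37.272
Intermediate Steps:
M = 36 (M = (6*(5 + 7))/2 = (6*12)/2 = (½)*72 = 36)
R = -√139/2 (R = -√(103 + 36)/2 = -√139/2 ≈ -5.8949)
(R + 12)² = (-√139/2 + 12)² = (12 - √139/2)²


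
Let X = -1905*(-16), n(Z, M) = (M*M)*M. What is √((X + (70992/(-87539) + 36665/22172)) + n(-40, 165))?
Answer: √4259333541222207688619227/970457354 ≈ 2126.6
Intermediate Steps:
n(Z, M) = M³ (n(Z, M) = M²*M = M³)
X = 30480
√((X + (70992/(-87539) + 36665/22172)) + n(-40, 165)) = √((30480 + (70992/(-87539) + 36665/22172)) + 165³) = √((30480 + (70992*(-1/87539) + 36665*(1/22172))) + 4492125) = √((30480 + (-70992/87539 + 36665/22172)) + 4492125) = √((30480 + 1635582811/1940914708) + 4492125) = √(59160715882651/1940914708 + 4492125) = √(8777992198557151/1940914708) = √4259333541222207688619227/970457354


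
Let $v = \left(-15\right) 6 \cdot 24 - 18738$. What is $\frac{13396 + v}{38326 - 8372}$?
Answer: $- \frac{3751}{14977} \approx -0.25045$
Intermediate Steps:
$v = -20898$ ($v = \left(-90\right) 24 - 18738 = -2160 - 18738 = -20898$)
$\frac{13396 + v}{38326 - 8372} = \frac{13396 - 20898}{38326 - 8372} = - \frac{7502}{29954} = \left(-7502\right) \frac{1}{29954} = - \frac{3751}{14977}$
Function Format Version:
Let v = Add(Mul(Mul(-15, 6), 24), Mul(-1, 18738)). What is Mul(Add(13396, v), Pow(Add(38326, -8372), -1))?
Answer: Rational(-3751, 14977) ≈ -0.25045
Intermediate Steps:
v = -20898 (v = Add(Mul(-90, 24), -18738) = Add(-2160, -18738) = -20898)
Mul(Add(13396, v), Pow(Add(38326, -8372), -1)) = Mul(Add(13396, -20898), Pow(Add(38326, -8372), -1)) = Mul(-7502, Pow(29954, -1)) = Mul(-7502, Rational(1, 29954)) = Rational(-3751, 14977)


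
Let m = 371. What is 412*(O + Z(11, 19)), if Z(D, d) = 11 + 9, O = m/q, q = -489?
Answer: 3876508/489 ≈ 7927.4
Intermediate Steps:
O = -371/489 (O = 371/(-489) = 371*(-1/489) = -371/489 ≈ -0.75869)
Z(D, d) = 20
412*(O + Z(11, 19)) = 412*(-371/489 + 20) = 412*(9409/489) = 3876508/489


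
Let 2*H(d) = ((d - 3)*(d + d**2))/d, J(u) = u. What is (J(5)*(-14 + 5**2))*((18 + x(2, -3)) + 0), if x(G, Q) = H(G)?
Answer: 1815/2 ≈ 907.50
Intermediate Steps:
H(d) = (-3 + d)*(d + d**2)/(2*d) (H(d) = (((d - 3)*(d + d**2))/d)/2 = (((-3 + d)*(d + d**2))/d)/2 = ((-3 + d)*(d + d**2)/d)/2 = (-3 + d)*(d + d**2)/(2*d))
x(G, Q) = -3/2 + G**2/2 - G
(J(5)*(-14 + 5**2))*((18 + x(2, -3)) + 0) = (5*(-14 + 5**2))*((18 + (-3/2 + (1/2)*2**2 - 1*2)) + 0) = (5*(-14 + 25))*((18 + (-3/2 + (1/2)*4 - 2)) + 0) = (5*11)*((18 + (-3/2 + 2 - 2)) + 0) = 55*((18 - 3/2) + 0) = 55*(33/2 + 0) = 55*(33/2) = 1815/2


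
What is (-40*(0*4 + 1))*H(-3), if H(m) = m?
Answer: 120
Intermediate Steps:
(-40*(0*4 + 1))*H(-3) = -40*(0*4 + 1)*(-3) = -40*(0 + 1)*(-3) = -40*1*(-3) = -40*(-3) = 120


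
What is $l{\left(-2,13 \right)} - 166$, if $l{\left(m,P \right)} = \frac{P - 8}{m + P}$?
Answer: $- \frac{1821}{11} \approx -165.55$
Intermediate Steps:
$l{\left(m,P \right)} = \frac{-8 + P}{P + m}$
$l{\left(-2,13 \right)} - 166 = \frac{-8 + 13}{13 - 2} - 166 = \frac{1}{11} \cdot 5 - 166 = \frac{5}{11} - 166 = - \frac{1821}{11}$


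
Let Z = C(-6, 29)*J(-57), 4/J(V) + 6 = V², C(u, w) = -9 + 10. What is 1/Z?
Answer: 3243/4 ≈ 810.75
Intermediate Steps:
C(u, w) = 1
J(V) = 4/(-6 + V²)
Z = 4/3243 (Z = 1*(4/(-6 + (-57)²)) = 1*(4/(-6 + 3249)) = 1*(4/3243) = 4/3243 ≈ 0.0012334)
1/Z = 1/(4/3243) = 3243/4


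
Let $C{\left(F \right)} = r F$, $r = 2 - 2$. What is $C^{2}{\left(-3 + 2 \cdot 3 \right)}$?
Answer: $0$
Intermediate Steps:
$r = 0$
$C{\left(F \right)} = 0$ ($C{\left(F \right)} = 0 F = 0$)
$C^{2}{\left(-3 + 2 \cdot 3 \right)} = 0^{2} = 0$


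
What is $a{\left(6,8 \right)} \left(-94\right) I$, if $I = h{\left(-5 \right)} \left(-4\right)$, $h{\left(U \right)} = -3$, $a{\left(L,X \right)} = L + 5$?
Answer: $-12408$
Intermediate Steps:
$a{\left(L,X \right)} = 5 + L$
$I = 12$ ($I = \left(-3\right) \left(-4\right) = 12$)
$a{\left(6,8 \right)} \left(-94\right) I = \left(5 + 6\right) \left(-94\right) 12 = 11 \left(-94\right) 12 = \left(-1034\right) 12 = -12408$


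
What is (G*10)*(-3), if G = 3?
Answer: -90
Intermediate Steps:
(G*10)*(-3) = (3*10)*(-3) = 30*(-3) = -90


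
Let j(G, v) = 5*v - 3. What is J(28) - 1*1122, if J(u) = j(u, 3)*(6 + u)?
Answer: -714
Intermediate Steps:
j(G, v) = -3 + 5*v
J(u) = 72 + 12*u (J(u) = (-3 + 5*3)*(6 + u) = (-3 + 15)*(6 + u) = 12*(6 + u) = 72 + 12*u)
J(28) - 1*1122 = (72 + 12*28) - 1*1122 = (72 + 336) - 1122 = 408 - 1122 = -714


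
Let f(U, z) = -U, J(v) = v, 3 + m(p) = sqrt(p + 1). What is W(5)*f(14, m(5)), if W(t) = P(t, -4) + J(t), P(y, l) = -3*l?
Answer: -238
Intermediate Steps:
m(p) = -3 + sqrt(1 + p) (m(p) = -3 + sqrt(p + 1) = -3 + sqrt(1 + p))
W(t) = 12 + t (W(t) = -3*(-4) + t = 12 + t)
W(5)*f(14, m(5)) = (12 + 5)*(-1*14) = 17*(-14) = -238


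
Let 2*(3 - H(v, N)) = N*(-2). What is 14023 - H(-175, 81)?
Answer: 13939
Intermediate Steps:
H(v, N) = 3 + N (H(v, N) = 3 - N*(-2)/2 = 3 - (-1)*N = 3 + N)
14023 - H(-175, 81) = 14023 - (3 + 81) = 14023 - 1*84 = 14023 - 84 = 13939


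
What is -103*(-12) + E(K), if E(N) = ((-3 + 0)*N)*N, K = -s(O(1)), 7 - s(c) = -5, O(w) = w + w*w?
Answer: 804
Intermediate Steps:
O(w) = w + w²
s(c) = 12 (s(c) = 7 - 1*(-5) = 7 + 5 = 12)
K = -12 (K = -1*12 = -12)
E(N) = -3*N² (E(N) = (-3*N)*N = -3*N²)
-103*(-12) + E(K) = -103*(-12) - 3*(-12)² = 1236 - 3*144 = 1236 - 432 = 804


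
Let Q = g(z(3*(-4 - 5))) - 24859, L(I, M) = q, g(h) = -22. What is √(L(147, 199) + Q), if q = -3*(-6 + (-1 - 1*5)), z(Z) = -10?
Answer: I*√24845 ≈ 157.62*I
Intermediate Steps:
q = 36 (q = -3*(-6 + (-1 - 5)) = -3*(-6 - 6) = -3*(-12) = 36)
L(I, M) = 36
Q = -24881 (Q = -22 - 24859 = -24881)
√(L(147, 199) + Q) = √(36 - 24881) = √(-24845) = I*√24845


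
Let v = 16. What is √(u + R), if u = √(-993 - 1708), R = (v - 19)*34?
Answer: √(-102 + I*√2701) ≈ 2.4977 + 10.404*I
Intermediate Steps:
R = -102 (R = (16 - 19)*34 = -3*34 = -102)
u = I*√2701 (u = √(-2701) = I*√2701 ≈ 51.971*I)
√(u + R) = √(I*√2701 - 102) = √(-102 + I*√2701)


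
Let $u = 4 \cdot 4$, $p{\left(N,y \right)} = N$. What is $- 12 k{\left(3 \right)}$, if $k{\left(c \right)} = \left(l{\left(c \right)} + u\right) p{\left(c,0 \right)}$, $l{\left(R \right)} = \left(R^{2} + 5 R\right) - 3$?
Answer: $-1332$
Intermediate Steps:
$u = 16$
$l{\left(R \right)} = -3 + R^{2} + 5 R$
$k{\left(c \right)} = c \left(13 + c^{2} + 5 c\right)$ ($k{\left(c \right)} = \left(\left(-3 + c^{2} + 5 c\right) + 16\right) c = \left(13 + c^{2} + 5 c\right) c = c \left(13 + c^{2} + 5 c\right)$)
$- 12 k{\left(3 \right)} = - 12 \cdot 3 \left(13 + 3^{2} + 5 \cdot 3\right) = - 12 \cdot 3 \left(13 + 9 + 15\right) = - 12 \cdot 3 \cdot 37 = \left(-12\right) 111 = -1332$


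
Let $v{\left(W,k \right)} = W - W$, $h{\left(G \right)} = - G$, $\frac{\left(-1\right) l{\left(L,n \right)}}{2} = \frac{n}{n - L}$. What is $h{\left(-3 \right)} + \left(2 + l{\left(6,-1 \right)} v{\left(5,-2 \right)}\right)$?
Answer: $5$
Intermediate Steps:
$l{\left(L,n \right)} = - \frac{2 n}{n - L}$ ($l{\left(L,n \right)} = - 2 \frac{n}{n - L} = - \frac{2 n}{n - L}$)
$v{\left(W,k \right)} = 0$
$h{\left(-3 \right)} + \left(2 + l{\left(6,-1 \right)} v{\left(5,-2 \right)}\right) = \left(-1\right) \left(-3\right) + \left(2 + 2 \left(-1\right) \frac{1}{6 - -1} \cdot 0\right) = 3 + \left(2 + 2 \left(-1\right) \frac{1}{6 + 1} \cdot 0\right) = 3 + \left(2 + 2 \left(-1\right) \frac{1}{7} \cdot 0\right) = 3 + \left(2 - 0\right) = 3 + \left(2 + 0\right) = 3 + 2 = 5$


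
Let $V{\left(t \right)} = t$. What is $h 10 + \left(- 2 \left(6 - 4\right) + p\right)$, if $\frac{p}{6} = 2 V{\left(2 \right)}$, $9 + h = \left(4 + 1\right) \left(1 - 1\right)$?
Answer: $-70$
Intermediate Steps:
$h = -9$ ($h = -9 + \left(4 + 1\right) \left(1 - 1\right) = -9 + 5 \cdot 0 = -9 + 0 = -9$)
$p = 24$ ($p = 6 \cdot 2 \cdot 2 = 6 \cdot 4 = 24$)
$h 10 + \left(- 2 \left(6 - 4\right) + p\right) = \left(-9\right) 10 + \left(- 2 \left(6 - 4\right) + 24\right) = -90 + \left(\left(-2\right) 2 + 24\right) = -90 + \left(-4 + 24\right) = -90 + 20 = -70$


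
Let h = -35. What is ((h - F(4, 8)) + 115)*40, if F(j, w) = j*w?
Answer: 1920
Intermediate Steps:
((h - F(4, 8)) + 115)*40 = ((-35 - 4*8) + 115)*40 = ((-35 - 1*32) + 115)*40 = ((-35 - 32) + 115)*40 = (-67 + 115)*40 = 48*40 = 1920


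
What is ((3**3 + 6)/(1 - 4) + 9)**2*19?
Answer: 76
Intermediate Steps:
((3**3 + 6)/(1 - 4) + 9)**2*19 = ((27 + 6)/(-3) + 9)**2*19 = (33*(-1/3) + 9)**2*19 = (-11 + 9)**2*19 = (-2)**2*19 = 4*19 = 76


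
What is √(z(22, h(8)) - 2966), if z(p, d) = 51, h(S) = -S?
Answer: I*√2915 ≈ 53.991*I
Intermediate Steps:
√(z(22, h(8)) - 2966) = √(51 - 2966) = √(-2915) = I*√2915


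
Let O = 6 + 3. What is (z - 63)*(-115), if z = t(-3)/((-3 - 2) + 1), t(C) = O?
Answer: 30015/4 ≈ 7503.8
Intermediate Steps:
O = 9
t(C) = 9
z = -9/4 (z = 9/((-3 - 2) + 1) = 9/(-5 + 1) = 9/(-4) = 9*(-¼) = -9/4 ≈ -2.2500)
(z - 63)*(-115) = (-9/4 - 63)*(-115) = -261/4*(-115) = 30015/4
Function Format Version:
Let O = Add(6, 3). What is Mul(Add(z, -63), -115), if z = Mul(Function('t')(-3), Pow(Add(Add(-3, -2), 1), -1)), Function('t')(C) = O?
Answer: Rational(30015, 4) ≈ 7503.8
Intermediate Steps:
O = 9
Function('t')(C) = 9
z = Rational(-9, 4) (z = Mul(9, Pow(Add(Add(-3, -2), 1), -1)) = Mul(9, Pow(Add(-5, 1), -1)) = Mul(9, Pow(-4, -1)) = Mul(9, Rational(-1, 4)) = Rational(-9, 4) ≈ -2.2500)
Mul(Add(z, -63), -115) = Mul(Add(Rational(-9, 4), -63), -115) = Mul(Rational(-261, 4), -115) = Rational(30015, 4)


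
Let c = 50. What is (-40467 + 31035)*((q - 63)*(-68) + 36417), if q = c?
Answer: -351823032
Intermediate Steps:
q = 50
(-40467 + 31035)*((q - 63)*(-68) + 36417) = (-40467 + 31035)*((50 - 63)*(-68) + 36417) = -9432*(-13*(-68) + 36417) = -9432*(884 + 36417) = -9432*37301 = -351823032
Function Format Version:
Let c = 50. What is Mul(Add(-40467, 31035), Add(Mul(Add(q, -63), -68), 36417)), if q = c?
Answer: -351823032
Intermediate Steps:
q = 50
Mul(Add(-40467, 31035), Add(Mul(Add(q, -63), -68), 36417)) = Mul(Add(-40467, 31035), Add(Mul(Add(50, -63), -68), 36417)) = Mul(-9432, Add(Mul(-13, -68), 36417)) = Mul(-9432, Add(884, 36417)) = Mul(-9432, 37301) = -351823032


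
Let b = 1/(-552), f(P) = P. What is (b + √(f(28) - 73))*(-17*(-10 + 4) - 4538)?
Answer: 1109/138 - 13308*I*√5 ≈ 8.0362 - 29758.0*I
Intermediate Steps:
b = -1/552 ≈ -0.0018116
(b + √(f(28) - 73))*(-17*(-10 + 4) - 4538) = (-1/552 + √(28 - 73))*(-17*(-10 + 4) - 4538) = (-1/552 + √(-45))*(-17*(-6) - 4538) = (-1/552 + 3*I*√5)*(102 - 4538) = (-1/552 + 3*I*√5)*(-4436) = 1109/138 - 13308*I*√5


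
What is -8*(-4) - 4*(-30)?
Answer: 152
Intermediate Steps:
-8*(-4) - 4*(-30) = 32 + 120 = 152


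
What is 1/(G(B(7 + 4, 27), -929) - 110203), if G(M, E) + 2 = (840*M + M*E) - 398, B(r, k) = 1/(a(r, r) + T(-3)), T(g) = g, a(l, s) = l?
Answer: -8/884913 ≈ -9.0404e-6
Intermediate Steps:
B(r, k) = 1/(-3 + r) (B(r, k) = 1/(r - 3) = 1/(-3 + r))
G(M, E) = -400 + 840*M + E*M (G(M, E) = -2 + ((840*M + M*E) - 398) = -2 + ((840*M + E*M) - 398) = -2 + (-398 + 840*M + E*M) = -400 + 840*M + E*M)
1/(G(B(7 + 4, 27), -929) - 110203) = 1/((-400 + 840/(-3 + (7 + 4)) - 929/(-3 + (7 + 4))) - 110203) = 1/((-400 + 840/(-3 + 11) - 929/(-3 + 11)) - 110203) = 1/((-400 + 840/8 - 929/8) - 110203) = 1/((-400 + 840*(⅛) - 929*⅛) - 110203) = 1/((-400 + 105 - 929/8) - 110203) = 1/(-3289/8 - 110203) = 1/(-884913/8) = -8/884913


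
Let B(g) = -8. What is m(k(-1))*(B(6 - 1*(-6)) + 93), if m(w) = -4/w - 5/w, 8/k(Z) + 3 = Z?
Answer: 765/2 ≈ 382.50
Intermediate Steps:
k(Z) = 8/(-3 + Z)
m(w) = -9/w
m(k(-1))*(B(6 - 1*(-6)) + 93) = (-9/(8/(-3 - 1)))*(-8 + 93) = -9/(8/(-4))*85 = -9/(8*(-¼))*85 = -9/(-2)*85 = -9*(-½)*85 = (9/2)*85 = 765/2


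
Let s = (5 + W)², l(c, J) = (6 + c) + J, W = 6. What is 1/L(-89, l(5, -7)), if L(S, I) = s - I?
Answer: 1/117 ≈ 0.0085470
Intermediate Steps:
l(c, J) = 6 + J + c
s = 121 (s = (5 + 6)² = 11² = 121)
L(S, I) = 121 - I
1/L(-89, l(5, -7)) = 1/(121 - (6 - 7 + 5)) = 1/(121 - 1*4) = 1/(121 - 4) = 1/117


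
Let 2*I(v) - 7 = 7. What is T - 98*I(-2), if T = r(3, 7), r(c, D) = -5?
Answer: -691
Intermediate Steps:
I(v) = 7 (I(v) = 7/2 + (½)*7 = 7/2 + 7/2 = 7)
T = -5
T - 98*I(-2) = -5 - 98*7 = -5 - 686 = -691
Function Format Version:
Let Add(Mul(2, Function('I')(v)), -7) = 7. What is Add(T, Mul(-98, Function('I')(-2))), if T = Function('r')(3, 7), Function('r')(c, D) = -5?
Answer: -691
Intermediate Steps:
Function('I')(v) = 7 (Function('I')(v) = Add(Rational(7, 2), Mul(Rational(1, 2), 7)) = Add(Rational(7, 2), Rational(7, 2)) = 7)
T = -5
Add(T, Mul(-98, Function('I')(-2))) = Add(-5, Mul(-98, 7)) = Add(-5, -686) = -691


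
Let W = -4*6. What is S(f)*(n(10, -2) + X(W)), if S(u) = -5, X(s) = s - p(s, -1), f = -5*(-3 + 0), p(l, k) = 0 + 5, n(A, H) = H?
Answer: 155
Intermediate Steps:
p(l, k) = 5
W = -24
f = 15 (f = -5*(-3) = 15)
X(s) = -5 + s (X(s) = s - 1*5 = s - 5 = -5 + s)
S(f)*(n(10, -2) + X(W)) = -5*(-2 + (-5 - 24)) = -5*(-2 - 29) = -5*(-31) = 155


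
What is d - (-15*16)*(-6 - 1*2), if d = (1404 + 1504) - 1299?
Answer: -311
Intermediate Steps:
d = 1609 (d = 2908 - 1299 = 1609)
d - (-15*16)*(-6 - 1*2) = 1609 - (-15*16)*(-6 - 1*2) = 1609 - (-240)*(-6 - 2) = 1609 - (-240)*(-8) = 1609 - 1*1920 = 1609 - 1920 = -311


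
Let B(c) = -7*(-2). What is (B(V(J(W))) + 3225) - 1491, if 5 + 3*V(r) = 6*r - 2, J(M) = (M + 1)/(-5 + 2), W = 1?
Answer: 1748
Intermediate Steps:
J(M) = -⅓ - M/3 (J(M) = (1 + M)/(-3) = (1 + M)*(-⅓) = -⅓ - M/3)
V(r) = -7/3 + 2*r (V(r) = -5/3 + (6*r - 2)/3 = -5/3 + (-2 + 6*r)/3 = -5/3 + (-⅔ + 2*r) = -7/3 + 2*r)
B(c) = 14
(B(V(J(W))) + 3225) - 1491 = (14 + 3225) - 1491 = 3239 - 1491 = 1748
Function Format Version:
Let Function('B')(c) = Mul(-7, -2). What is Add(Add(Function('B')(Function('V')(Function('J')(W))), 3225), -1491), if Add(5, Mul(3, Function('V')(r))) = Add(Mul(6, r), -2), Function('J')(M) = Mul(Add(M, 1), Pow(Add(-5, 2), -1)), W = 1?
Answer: 1748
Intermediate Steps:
Function('J')(M) = Add(Rational(-1, 3), Mul(Rational(-1, 3), M)) (Function('J')(M) = Mul(Add(1, M), Pow(-3, -1)) = Mul(Add(1, M), Rational(-1, 3)) = Add(Rational(-1, 3), Mul(Rational(-1, 3), M)))
Function('V')(r) = Add(Rational(-7, 3), Mul(2, r)) (Function('V')(r) = Add(Rational(-5, 3), Mul(Rational(1, 3), Add(Mul(6, r), -2))) = Add(Rational(-5, 3), Mul(Rational(1, 3), Add(-2, Mul(6, r)))) = Add(Rational(-5, 3), Add(Rational(-2, 3), Mul(2, r))) = Add(Rational(-7, 3), Mul(2, r)))
Function('B')(c) = 14
Add(Add(Function('B')(Function('V')(Function('J')(W))), 3225), -1491) = Add(Add(14, 3225), -1491) = Add(3239, -1491) = 1748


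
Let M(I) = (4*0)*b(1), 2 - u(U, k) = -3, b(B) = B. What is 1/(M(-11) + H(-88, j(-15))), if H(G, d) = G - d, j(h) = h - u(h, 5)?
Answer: -1/68 ≈ -0.014706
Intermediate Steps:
u(U, k) = 5 (u(U, k) = 2 - 1*(-3) = 2 + 3 = 5)
j(h) = -5 + h (j(h) = h - 1*5 = h - 5 = -5 + h)
M(I) = 0 (M(I) = (4*0)*1 = 0*1 = 0)
1/(M(-11) + H(-88, j(-15))) = 1/(0 + (-88 - (-5 - 15))) = 1/(0 + (-88 - 1*(-20))) = 1/(0 + (-88 + 20)) = 1/(0 - 68) = 1/(-68) = -1/68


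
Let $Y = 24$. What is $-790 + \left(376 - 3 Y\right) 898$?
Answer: $272202$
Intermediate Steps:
$-790 + \left(376 - 3 Y\right) 898 = -790 + \left(376 - 3 \cdot 24\right) 898 = -790 + \left(376 - 72\right) 898 = -790 + 304 \cdot 898 = -790 + 272992 = 272202$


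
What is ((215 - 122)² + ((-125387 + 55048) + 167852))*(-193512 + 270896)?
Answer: 8215240208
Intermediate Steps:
((215 - 122)² + ((-125387 + 55048) + 167852))*(-193512 + 270896) = (93² + (-70339 + 167852))*77384 = (8649 + 97513)*77384 = 106162*77384 = 8215240208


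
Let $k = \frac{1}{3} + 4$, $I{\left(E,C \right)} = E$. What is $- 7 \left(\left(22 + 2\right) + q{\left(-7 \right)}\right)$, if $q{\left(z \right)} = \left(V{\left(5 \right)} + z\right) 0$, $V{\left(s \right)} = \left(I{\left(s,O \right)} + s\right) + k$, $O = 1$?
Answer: $-168$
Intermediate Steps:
$k = \frac{13}{3}$ ($k = \frac{1}{3} + 4 = \frac{13}{3} \approx 4.3333$)
$V{\left(s \right)} = \frac{13}{3} + 2 s$ ($V{\left(s \right)} = \left(s + s\right) + \frac{13}{3} = 2 s + \frac{13}{3} = \frac{13}{3} + 2 s$)
$q{\left(z \right)} = 0$ ($q{\left(z \right)} = \left(\left(\frac{13}{3} + 2 \cdot 5\right) + z\right) 0 = \left(\left(\frac{13}{3} + 10\right) + z\right) 0 = \left(\frac{43}{3} + z\right) 0 = 0$)
$- 7 \left(\left(22 + 2\right) + q{\left(-7 \right)}\right) = - 7 \left(\left(22 + 2\right) + 0\right) = - 7 \left(24 + 0\right) = \left(-7\right) 24 = -168$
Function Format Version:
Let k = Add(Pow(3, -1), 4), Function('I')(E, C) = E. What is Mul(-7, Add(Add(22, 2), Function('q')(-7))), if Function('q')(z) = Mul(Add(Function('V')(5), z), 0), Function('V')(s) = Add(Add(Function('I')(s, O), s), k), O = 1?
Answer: -168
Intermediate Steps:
k = Rational(13, 3) (k = Add(Rational(1, 3), 4) = Rational(13, 3) ≈ 4.3333)
Function('V')(s) = Add(Rational(13, 3), Mul(2, s)) (Function('V')(s) = Add(Add(s, s), Rational(13, 3)) = Add(Mul(2, s), Rational(13, 3)) = Add(Rational(13, 3), Mul(2, s)))
Function('q')(z) = 0 (Function('q')(z) = Mul(Add(Add(Rational(13, 3), Mul(2, 5)), z), 0) = Mul(Add(Add(Rational(13, 3), 10), z), 0) = Mul(Add(Rational(43, 3), z), 0) = 0)
Mul(-7, Add(Add(22, 2), Function('q')(-7))) = Mul(-7, Add(Add(22, 2), 0)) = Mul(-7, Add(24, 0)) = Mul(-7, 24) = -168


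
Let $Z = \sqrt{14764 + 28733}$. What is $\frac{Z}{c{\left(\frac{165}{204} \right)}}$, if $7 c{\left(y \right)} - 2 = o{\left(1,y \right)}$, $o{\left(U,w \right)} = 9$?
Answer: $\frac{63 \sqrt{537}}{11} \approx 132.72$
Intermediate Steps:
$c{\left(y \right)} = \frac{11}{7}$ ($c{\left(y \right)} = \frac{2}{7} + \frac{1}{7} \cdot 9 = \frac{2}{7} + \frac{9}{7} = \frac{11}{7}$)
$Z = 9 \sqrt{537}$ ($Z = \sqrt{43497} = 9 \sqrt{537} \approx 208.56$)
$\frac{Z}{c{\left(\frac{165}{204} \right)}} = \frac{9 \sqrt{537}}{\frac{11}{7}} = 9 \sqrt{537} \cdot \frac{7}{11} = \frac{63 \sqrt{537}}{11}$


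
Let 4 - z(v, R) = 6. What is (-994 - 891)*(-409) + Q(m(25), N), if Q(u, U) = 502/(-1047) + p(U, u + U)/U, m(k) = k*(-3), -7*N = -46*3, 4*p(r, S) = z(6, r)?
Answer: 24754128011/32108 ≈ 7.7096e+5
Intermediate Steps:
z(v, R) = -2 (z(v, R) = 4 - 1*6 = 4 - 6 = -2)
p(r, S) = -1/2 (p(r, S) = (1/4)*(-2) = -1/2)
N = 138/7 (N = -(-46)*3/7 = -1/7*(-138) = 138/7 ≈ 19.714)
m(k) = -3*k
Q(u, U) = -502/1047 - 1/(2*U) (Q(u, U) = 502/(-1047) - 1/(2*U) = 502*(-1/1047) - 1/(2*U) = -502/1047 - 1/(2*U))
(-994 - 891)*(-409) + Q(m(25), N) = (-994 - 891)*(-409) + (-1047 - 1004*138/7)/(2094*(138/7)) = -1885*(-409) + (1/2094)*(7/138)*(-1047 - 138552/7) = 770965 + (1/2094)*(7/138)*(-145881/7) = 770965 - 16209/32108 = 24754128011/32108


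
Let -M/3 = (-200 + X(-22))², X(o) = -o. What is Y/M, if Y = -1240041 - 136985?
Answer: 688513/47526 ≈ 14.487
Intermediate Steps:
Y = -1377026
M = -95052 (M = -3*(-200 - 1*(-22))² = -3*(-200 + 22)² = -3*(-178)² = -3*31684 = -95052)
Y/M = -1377026/(-95052) = -1377026*(-1/95052) = 688513/47526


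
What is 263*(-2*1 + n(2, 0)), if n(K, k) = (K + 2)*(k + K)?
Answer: 1578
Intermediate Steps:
n(K, k) = (2 + K)*(K + k)
263*(-2*1 + n(2, 0)) = 263*(-2*1 + (2² + 2*2 + 2*0 + 2*0)) = 263*(-2 + (4 + 4 + 0 + 0)) = 263*(-2 + 8) = 263*6 = 1578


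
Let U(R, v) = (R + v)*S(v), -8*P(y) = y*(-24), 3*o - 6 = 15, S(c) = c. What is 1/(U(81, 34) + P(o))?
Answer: 1/3931 ≈ 0.00025439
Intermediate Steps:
o = 7 (o = 2 + (⅓)*15 = 2 + 5 = 7)
P(y) = 3*y (P(y) = -y*(-24)/8 = -(-3)*y = 3*y)
U(R, v) = v*(R + v) (U(R, v) = (R + v)*v = v*(R + v))
1/(U(81, 34) + P(o)) = 1/(34*(81 + 34) + 3*7) = 1/(34*115 + 21) = 1/(3910 + 21) = 1/3931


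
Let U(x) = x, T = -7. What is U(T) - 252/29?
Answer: -455/29 ≈ -15.690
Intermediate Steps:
U(T) - 252/29 = -7 - 252/29 = -455/29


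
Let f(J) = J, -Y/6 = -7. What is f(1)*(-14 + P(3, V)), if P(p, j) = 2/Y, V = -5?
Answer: -293/21 ≈ -13.952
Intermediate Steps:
Y = 42 (Y = -6*(-7) = 42)
P(p, j) = 1/21 (P(p, j) = 2/42 = 2*(1/42) = 1/21)
f(1)*(-14 + P(3, V)) = 1*(-14 + 1/21) = 1*(-293/21) = -293/21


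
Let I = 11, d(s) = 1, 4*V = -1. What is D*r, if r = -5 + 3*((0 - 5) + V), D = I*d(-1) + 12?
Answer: -1909/4 ≈ -477.25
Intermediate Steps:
V = -1/4 (V = (1/4)*(-1) = -1/4 ≈ -0.25000)
D = 23 (D = 11*1 + 12 = 11 + 12 = 23)
r = -83/4 (r = -5 + 3*((0 - 5) - 1/4) = -5 + 3*(-5 - 1/4) = -5 + 3*(-21/4) = -5 - 63/4 = -83/4 ≈ -20.750)
D*r = 23*(-83/4) = -1909/4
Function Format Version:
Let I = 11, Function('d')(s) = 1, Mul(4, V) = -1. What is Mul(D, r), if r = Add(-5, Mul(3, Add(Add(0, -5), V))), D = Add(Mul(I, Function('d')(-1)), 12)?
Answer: Rational(-1909, 4) ≈ -477.25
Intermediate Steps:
V = Rational(-1, 4) (V = Mul(Rational(1, 4), -1) = Rational(-1, 4) ≈ -0.25000)
D = 23 (D = Add(Mul(11, 1), 12) = Add(11, 12) = 23)
r = Rational(-83, 4) (r = Add(-5, Mul(3, Add(Add(0, -5), Rational(-1, 4)))) = Add(-5, Mul(3, Add(-5, Rational(-1, 4)))) = Add(-5, Mul(3, Rational(-21, 4))) = Add(-5, Rational(-63, 4)) = Rational(-83, 4) ≈ -20.750)
Mul(D, r) = Mul(23, Rational(-83, 4)) = Rational(-1909, 4)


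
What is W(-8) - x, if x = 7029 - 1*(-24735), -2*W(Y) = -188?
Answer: -31670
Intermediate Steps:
W(Y) = 94 (W(Y) = -½*(-188) = 94)
x = 31764 (x = 7029 + 24735 = 31764)
W(-8) - x = 94 - 1*31764 = 94 - 31764 = -31670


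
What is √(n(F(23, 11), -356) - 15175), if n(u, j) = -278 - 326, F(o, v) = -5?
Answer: I*√15779 ≈ 125.61*I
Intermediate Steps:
n(u, j) = -604
√(n(F(23, 11), -356) - 15175) = √(-604 - 15175) = √(-15779) = I*√15779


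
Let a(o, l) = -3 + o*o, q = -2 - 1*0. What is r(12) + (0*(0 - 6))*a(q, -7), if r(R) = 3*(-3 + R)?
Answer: 27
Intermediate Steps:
q = -2 (q = -2 + 0 = -2)
a(o, l) = -3 + o**2
r(R) = -9 + 3*R
r(12) + (0*(0 - 6))*a(q, -7) = (-9 + 3*12) + (0*(0 - 6))*(-3 + (-2)**2) = (-9 + 36) + (0*(-6))*(-3 + 4) = 27 + 0*1 = 27 + 0 = 27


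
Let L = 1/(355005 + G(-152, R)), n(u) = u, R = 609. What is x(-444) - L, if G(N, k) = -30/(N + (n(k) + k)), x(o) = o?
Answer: -84012637133/189217650 ≈ -444.00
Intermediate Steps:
G(N, k) = -30/(N + 2*k) (G(N, k) = -30/(N + (k + k)) = -30/(N + 2*k))
L = 533/189217650 (L = 1/(355005 - 30/(-152 + 2*609)) = 1/(355005 - 30/(-152 + 1218)) = 1/(355005 - 30/1066) = 1/(355005 - 30*1/1066) = 1/(355005 - 15/533) = 1/(189217650/533) = 533/189217650 ≈ 2.8169e-6)
x(-444) - L = -444 - 1*533/189217650 = -444 - 533/189217650 = -84012637133/189217650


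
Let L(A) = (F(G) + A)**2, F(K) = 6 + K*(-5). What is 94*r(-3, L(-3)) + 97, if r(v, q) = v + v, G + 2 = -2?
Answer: -467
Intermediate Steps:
G = -4 (G = -2 - 2 = -4)
F(K) = 6 - 5*K
L(A) = (26 + A)**2 (L(A) = ((6 - 5*(-4)) + A)**2 = ((6 + 20) + A)**2 = (26 + A)**2)
r(v, q) = 2*v
94*r(-3, L(-3)) + 97 = 94*(2*(-3)) + 97 = 94*(-6) + 97 = -564 + 97 = -467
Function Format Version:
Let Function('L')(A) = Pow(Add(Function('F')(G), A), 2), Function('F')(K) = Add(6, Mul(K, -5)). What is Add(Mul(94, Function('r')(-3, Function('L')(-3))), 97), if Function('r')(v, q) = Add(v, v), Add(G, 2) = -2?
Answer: -467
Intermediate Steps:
G = -4 (G = Add(-2, -2) = -4)
Function('F')(K) = Add(6, Mul(-5, K))
Function('L')(A) = Pow(Add(26, A), 2) (Function('L')(A) = Pow(Add(Add(6, Mul(-5, -4)), A), 2) = Pow(Add(Add(6, 20), A), 2) = Pow(Add(26, A), 2))
Function('r')(v, q) = Mul(2, v)
Add(Mul(94, Function('r')(-3, Function('L')(-3))), 97) = Add(Mul(94, Mul(2, -3)), 97) = Add(Mul(94, -6), 97) = Add(-564, 97) = -467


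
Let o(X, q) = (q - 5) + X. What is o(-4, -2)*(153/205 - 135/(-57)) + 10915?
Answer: 42380473/3895 ≈ 10881.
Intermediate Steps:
o(X, q) = -5 + X + q (o(X, q) = (-5 + q) + X = -5 + X + q)
o(-4, -2)*(153/205 - 135/(-57)) + 10915 = (-5 - 4 - 2)*(153/205 - 135/(-57)) + 10915 = -11*(153*(1/205) - 135*(-1/57)) + 10915 = -11*(153/205 + 45/19) + 10915 = -11*12132/3895 + 10915 = -133452/3895 + 10915 = 42380473/3895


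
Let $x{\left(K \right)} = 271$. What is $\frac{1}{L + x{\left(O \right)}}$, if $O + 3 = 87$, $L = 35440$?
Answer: $\frac{1}{35711} \approx 2.8003 \cdot 10^{-5}$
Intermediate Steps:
$O = 84$ ($O = -3 + 87 = 84$)
$\frac{1}{L + x{\left(O \right)}} = \frac{1}{35440 + 271} = \frac{1}{35711}$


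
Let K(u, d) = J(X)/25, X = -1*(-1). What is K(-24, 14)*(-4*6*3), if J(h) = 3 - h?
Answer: -144/25 ≈ -5.7600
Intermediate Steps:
X = 1
K(u, d) = 2/25 (K(u, d) = (3 - 1*1)/25 = (3 - 1)*(1/25) = 2*(1/25) = 2/25)
K(-24, 14)*(-4*6*3) = 2*(-4*6*3)/25 = 2*(-24*3)/25 = (2/25)*(-72) = -144/25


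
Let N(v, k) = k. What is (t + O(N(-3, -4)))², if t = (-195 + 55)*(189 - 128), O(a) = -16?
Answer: 73205136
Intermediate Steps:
t = -8540 (t = -140*61 = -8540)
(t + O(N(-3, -4)))² = (-8540 - 16)² = (-8556)² = 73205136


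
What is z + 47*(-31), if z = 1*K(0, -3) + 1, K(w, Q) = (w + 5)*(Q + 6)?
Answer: -1441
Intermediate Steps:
K(w, Q) = (5 + w)*(6 + Q)
z = 16 (z = 1*(30 + 5*(-3) + 6*0 - 3*0) + 1 = 1*(30 - 15 + 0 + 0) + 1 = 1*15 + 1 = 15 + 1 = 16)
z + 47*(-31) = 16 + 47*(-31) = 16 - 1457 = -1441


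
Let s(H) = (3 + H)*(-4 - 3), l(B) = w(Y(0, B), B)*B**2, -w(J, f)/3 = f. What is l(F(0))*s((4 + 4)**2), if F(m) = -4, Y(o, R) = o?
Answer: -90048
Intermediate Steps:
w(J, f) = -3*f
l(B) = -3*B**3 (l(B) = (-3*B)*B**2 = -3*B**3)
s(H) = -21 - 7*H (s(H) = (3 + H)*(-7) = -21 - 7*H)
l(F(0))*s((4 + 4)**2) = (-3*(-4)**3)*(-21 - 7*(4 + 4)**2) = (-3*(-64))*(-21 - 7*8**2) = 192*(-21 - 7*64) = 192*(-21 - 448) = 192*(-469) = -90048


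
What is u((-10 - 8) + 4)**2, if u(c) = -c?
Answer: 196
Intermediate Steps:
u((-10 - 8) + 4)**2 = (-((-10 - 8) + 4))**2 = (-(-18 + 4))**2 = (-1*(-14))**2 = 14**2 = 196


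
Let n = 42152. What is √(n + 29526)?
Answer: √71678 ≈ 267.73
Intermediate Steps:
√(n + 29526) = √(42152 + 29526) = √71678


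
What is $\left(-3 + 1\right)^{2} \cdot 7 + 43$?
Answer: $71$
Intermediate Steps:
$\left(-3 + 1\right)^{2} \cdot 7 + 43 = \left(-2\right)^{2} \cdot 7 + 43 = 4 \cdot 7 + 43 = 28 + 43 = 71$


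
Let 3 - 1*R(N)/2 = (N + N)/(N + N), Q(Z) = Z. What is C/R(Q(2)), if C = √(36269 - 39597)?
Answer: 4*I*√13 ≈ 14.422*I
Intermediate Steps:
C = 16*I*√13 (C = √(-3328) = 16*I*√13 ≈ 57.689*I)
R(N) = 4 (R(N) = 6 - 2*(N + N)/(N + N) = 6 - 2*2*N/(2*N) = 6 - 2*2*N*1/(2*N) = 6 - 2*1 = 6 - 2 = 4)
C/R(Q(2)) = (16*I*√13)/4 = (16*I*√13)*(¼) = 4*I*√13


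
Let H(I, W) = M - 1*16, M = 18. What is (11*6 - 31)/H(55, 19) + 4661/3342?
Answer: 31573/1671 ≈ 18.895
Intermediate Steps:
H(I, W) = 2 (H(I, W) = 18 - 1*16 = 18 - 16 = 2)
(11*6 - 31)/H(55, 19) + 4661/3342 = (11*6 - 31)/2 + 4661/3342 = (66 - 31)*(½) + 4661*(1/3342) = 35*(½) + 4661/3342 = 35/2 + 4661/3342 = 31573/1671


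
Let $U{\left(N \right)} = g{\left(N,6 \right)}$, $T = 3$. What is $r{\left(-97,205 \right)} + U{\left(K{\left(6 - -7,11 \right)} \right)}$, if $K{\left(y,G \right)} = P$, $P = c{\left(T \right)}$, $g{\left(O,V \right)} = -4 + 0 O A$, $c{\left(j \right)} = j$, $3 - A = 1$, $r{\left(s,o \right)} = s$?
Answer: $-101$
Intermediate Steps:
$A = 2$ ($A = 3 - 1 = 2$)
$g{\left(O,V \right)} = -4$ ($g{\left(O,V \right)} = -4 + 0 O 2 = -4 + 0 \cdot 2 = -4 + 0 = -4$)
$P = 3$
$K{\left(y,G \right)} = 3$
$U{\left(N \right)} = -4$
$r{\left(-97,205 \right)} + U{\left(K{\left(6 - -7,11 \right)} \right)} = -97 - 4 = -101$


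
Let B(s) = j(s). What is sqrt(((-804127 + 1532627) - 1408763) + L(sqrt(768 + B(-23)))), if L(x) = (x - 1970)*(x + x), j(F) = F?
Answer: I*sqrt(678773 + 3940*sqrt(745)) ≈ 886.74*I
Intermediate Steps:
B(s) = s
L(x) = 2*x*(-1970 + x) (L(x) = (-1970 + x)*(2*x) = 2*x*(-1970 + x))
sqrt(((-804127 + 1532627) - 1408763) + L(sqrt(768 + B(-23)))) = sqrt(((-804127 + 1532627) - 1408763) + 2*sqrt(768 - 23)*(-1970 + sqrt(768 - 23))) = sqrt((728500 - 1408763) + 2*sqrt(745)*(-1970 + sqrt(745))) = sqrt(-680263 + 2*sqrt(745)*(-1970 + sqrt(745)))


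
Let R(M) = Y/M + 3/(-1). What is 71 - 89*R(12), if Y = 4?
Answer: 925/3 ≈ 308.33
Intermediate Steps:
R(M) = -3 + 4/M (R(M) = 4/M + 3/(-1) = 4/M + 3*(-1) = 4/M - 3 = -3 + 4/M)
71 - 89*R(12) = 71 - 89*(-3 + 4/12) = 71 - 89*(-3 + 4*(1/12)) = 71 - 89*(-3 + ⅓) = 71 - 89*(-8/3) = 71 + 712/3 = 925/3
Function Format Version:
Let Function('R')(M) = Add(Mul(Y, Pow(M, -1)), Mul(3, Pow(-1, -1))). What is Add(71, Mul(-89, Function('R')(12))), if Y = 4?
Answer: Rational(925, 3) ≈ 308.33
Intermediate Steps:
Function('R')(M) = Add(-3, Mul(4, Pow(M, -1))) (Function('R')(M) = Add(Mul(4, Pow(M, -1)), Mul(3, Pow(-1, -1))) = Add(Mul(4, Pow(M, -1)), Mul(3, -1)) = Add(Mul(4, Pow(M, -1)), -3) = Add(-3, Mul(4, Pow(M, -1))))
Add(71, Mul(-89, Function('R')(12))) = Add(71, Mul(-89, Add(-3, Mul(4, Pow(12, -1))))) = Add(71, Mul(-89, Add(-3, Mul(4, Rational(1, 12))))) = Add(71, Mul(-89, Add(-3, Rational(1, 3)))) = Add(71, Mul(-89, Rational(-8, 3))) = Add(71, Rational(712, 3)) = Rational(925, 3)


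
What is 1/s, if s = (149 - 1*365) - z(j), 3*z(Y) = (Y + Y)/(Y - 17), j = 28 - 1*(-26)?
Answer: -37/8028 ≈ -0.0046089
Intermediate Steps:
j = 54 (j = 28 + 26 = 54)
z(Y) = 2*Y/(3*(-17 + Y)) (z(Y) = ((Y + Y)/(Y - 17))/3 = ((2*Y)/(-17 + Y))/3 = (2*Y/(-17 + Y))/3 = 2*Y/(3*(-17 + Y)))
s = -8028/37 (s = (149 - 1*365) - 2*54/(3*(-17 + 54)) = (149 - 365) - 2*54/(3*37) = -216 - 2*54/(3*37) = -216 - 1*36/37 = -216 - 36/37 = -8028/37 ≈ -216.97)
1/s = 1/(-8028/37) = -37/8028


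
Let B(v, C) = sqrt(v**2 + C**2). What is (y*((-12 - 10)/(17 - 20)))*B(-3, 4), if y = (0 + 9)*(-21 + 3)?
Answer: -5940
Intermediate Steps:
B(v, C) = sqrt(C**2 + v**2)
y = -162 (y = 9*(-18) = -162)
(y*((-12 - 10)/(17 - 20)))*B(-3, 4) = (-162*(-12 - 10)/(17 - 20))*sqrt(4**2 + (-3)**2) = (-(-3564)/(-3))*sqrt(16 + 9) = (-(-3564)*(-1)/3)*sqrt(25) = -162*22/3*5 = -1188*5 = -5940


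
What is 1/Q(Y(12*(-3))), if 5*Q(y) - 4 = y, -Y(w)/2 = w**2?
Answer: -5/2588 ≈ -0.0019320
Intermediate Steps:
Y(w) = -2*w**2
Q(y) = 4/5 + y/5
1/Q(Y(12*(-3))) = 1/(4/5 + (-2*(12*(-3))**2)/5) = 1/(4/5 + (-2*(-36)**2)/5) = 1/(4/5 + (-2*1296)/5) = 1/(4/5 + (1/5)*(-2592)) = 1/(4/5 - 2592/5) = 1/(-2588/5) = -5/2588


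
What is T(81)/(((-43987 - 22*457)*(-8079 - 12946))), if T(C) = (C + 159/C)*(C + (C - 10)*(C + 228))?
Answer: 657664/409036329 ≈ 0.0016078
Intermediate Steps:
T(C) = (C + 159/C)*(C + (-10 + C)*(228 + C))
T(81)/(((-43987 - 22*457)*(-8079 - 12946))) = (34821 + 81³ - 362520/81 - 2121*81 + 219*81²)/(((-43987 - 22*457)*(-8079 - 12946))) = (34821 + 531441 - 362520*1/81 - 171801 + 219*6561)/(((-43987 - 10054)*(-21025))) = (34821 + 531441 - 40280/9 - 171801 + 1436859)/((-54041*(-21025))) = (16441600/9)/1136212025 = (16441600/9)*(1/1136212025) = 657664/409036329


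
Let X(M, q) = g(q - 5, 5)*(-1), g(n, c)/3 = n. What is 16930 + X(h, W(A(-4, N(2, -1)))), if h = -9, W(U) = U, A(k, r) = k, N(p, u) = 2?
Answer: 16957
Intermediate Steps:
g(n, c) = 3*n
X(M, q) = 15 - 3*q (X(M, q) = (3*(q - 5))*(-1) = (3*(-5 + q))*(-1) = (-15 + 3*q)*(-1) = 15 - 3*q)
16930 + X(h, W(A(-4, N(2, -1)))) = 16930 + (15 - 3*(-4)) = 16930 + (15 + 12) = 16930 + 27 = 16957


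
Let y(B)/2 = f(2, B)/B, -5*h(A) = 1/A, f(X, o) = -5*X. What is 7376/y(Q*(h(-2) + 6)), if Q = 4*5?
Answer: -224968/5 ≈ -44994.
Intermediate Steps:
h(A) = -1/(5*A)
Q = 20
y(B) = -20/B (y(B) = 2*((-5*2)/B) = 2*(-10/B) = -20/B)
7376/y(Q*(h(-2) + 6)) = 7376/((-20*1/(20*(-⅕/(-2) + 6)))) = 7376/((-20*1/(20*(-⅕*(-½) + 6)))) = 7376/((-20*1/(20*(⅒ + 6)))) = 7376/((-20/(20*(61/10)))) = 7376/((-20/122)) = 7376/((-20*1/122)) = 7376/(-10/61) = 7376*(-61/10) = -224968/5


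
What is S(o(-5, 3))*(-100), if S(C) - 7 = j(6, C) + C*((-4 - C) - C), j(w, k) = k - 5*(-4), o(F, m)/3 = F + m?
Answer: 2700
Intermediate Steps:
o(F, m) = 3*F + 3*m (o(F, m) = 3*(F + m) = 3*F + 3*m)
j(w, k) = 20 + k (j(w, k) = k + 20 = 20 + k)
S(C) = 27 + C + C*(-4 - 2*C) (S(C) = 7 + ((20 + C) + C*((-4 - C) - C)) = 7 + ((20 + C) + C*(-4 - 2*C)) = 7 + (20 + C + C*(-4 - 2*C)) = 27 + C + C*(-4 - 2*C))
S(o(-5, 3))*(-100) = (27 - 3*(3*(-5) + 3*3) - 2*(3*(-5) + 3*3)**2)*(-100) = (27 - 3*(-15 + 9) - 2*(-15 + 9)**2)*(-100) = (27 - 3*(-6) - 2*(-6)**2)*(-100) = (27 + 18 - 2*36)*(-100) = (27 + 18 - 72)*(-100) = -27*(-100) = 2700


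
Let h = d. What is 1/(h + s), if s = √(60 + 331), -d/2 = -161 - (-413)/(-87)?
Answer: 2509080/828786121 - 7569*√391/828786121 ≈ 0.0028468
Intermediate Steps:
d = 28840/87 (d = -2*(-161 - (-413)/(-87)) = -2*(-161 - (-413)*(-1)/87) = -2*(-161 - 1*413/87) = -2*(-161 - 413/87) = -2*(-14420/87) = 28840/87 ≈ 331.49)
s = √391 ≈ 19.774
h = 28840/87 ≈ 331.49
1/(h + s) = 1/(28840/87 + √391)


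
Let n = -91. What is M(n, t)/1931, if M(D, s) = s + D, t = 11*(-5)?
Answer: -146/1931 ≈ -0.075608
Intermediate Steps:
t = -55
M(D, s) = D + s
M(n, t)/1931 = (-91 - 55)/1931 = -146*1/1931 = -146/1931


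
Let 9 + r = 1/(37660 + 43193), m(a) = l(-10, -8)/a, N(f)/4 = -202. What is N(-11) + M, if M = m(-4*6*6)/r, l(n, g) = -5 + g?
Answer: -28222536347/34928448 ≈ -808.01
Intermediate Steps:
N(f) = -808 (N(f) = 4*(-202) = -808)
m(a) = -13/a (m(a) = (-5 - 8)/a = -13/a)
r = -727676/80853 (r = -9 + 1/(37660 + 43193) = -9 + 1/80853 = -727676/80853 ≈ -9.0000)
M = -350363/34928448 (M = (-13/(-4*6*6))/(-727676/80853) = -13/((-24*6))*(-80853/727676) = -13/(-144)*(-80853/727676) = -13*(-1/144)*(-80853/727676) = (13/144)*(-80853/727676) = -350363/34928448 ≈ -0.010031)
N(-11) + M = -808 - 350363/34928448 = -28222536347/34928448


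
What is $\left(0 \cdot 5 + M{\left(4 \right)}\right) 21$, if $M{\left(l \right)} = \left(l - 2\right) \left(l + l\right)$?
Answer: $336$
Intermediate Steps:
$M{\left(l \right)} = 2 l \left(-2 + l\right)$ ($M{\left(l \right)} = \left(-2 + l\right) 2 l = 2 l \left(-2 + l\right)$)
$\left(0 \cdot 5 + M{\left(4 \right)}\right) 21 = \left(0 \cdot 5 + 2 \cdot 4 \left(-2 + 4\right)\right) 21 = \left(0 + 2 \cdot 4 \cdot 2\right) 21 = \left(0 + 16\right) 21 = 16 \cdot 21 = 336$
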